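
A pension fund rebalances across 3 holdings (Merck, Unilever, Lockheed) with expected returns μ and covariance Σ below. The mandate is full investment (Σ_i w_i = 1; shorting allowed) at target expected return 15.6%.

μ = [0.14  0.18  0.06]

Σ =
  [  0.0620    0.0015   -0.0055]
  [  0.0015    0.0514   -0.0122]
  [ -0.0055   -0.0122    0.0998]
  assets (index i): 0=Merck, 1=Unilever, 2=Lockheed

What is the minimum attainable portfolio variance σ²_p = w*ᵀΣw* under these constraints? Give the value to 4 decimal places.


0.0238

g=Σ⁻¹μ = [2.2729  3.7159  1.1807]
h=Σ⁻¹𝟙 = [16.8036  22.2073  13.6608]
a=μᵀg=1.057904  b=𝟙ᵀg=7.169472  c=𝟙ᵀh=52.671743  D=ac−b²=4.320321
λ₁=(c·0.156−b)/D = (52.671743·0.156−7.169472)/4.320321 = 0.242417
λ₂=(a−b·0.156)/D = (1.057904−7.169472·0.156)/4.320321 = -0.014011
w* = 0.242417·g + -0.014011·h:
  w_0 = 0.242417·2.2729 + -0.014011·16.8036 = 0.3155  (Merck)
  w_1 = 0.242417·3.7159 + -0.014011·22.2073 = 0.5896  (Unilever)
  w_2 = 0.242417·1.1807 + -0.014011·13.6608 = 0.0948  (Lockheed)
Σw_i=1.0000  μᵀw=0.1560
σ²=wᵀΣw=λ₁·μ_p+λ₂ = 0.242417·0.156 + -0.014011 = 0.023806 ≈ 0.0238


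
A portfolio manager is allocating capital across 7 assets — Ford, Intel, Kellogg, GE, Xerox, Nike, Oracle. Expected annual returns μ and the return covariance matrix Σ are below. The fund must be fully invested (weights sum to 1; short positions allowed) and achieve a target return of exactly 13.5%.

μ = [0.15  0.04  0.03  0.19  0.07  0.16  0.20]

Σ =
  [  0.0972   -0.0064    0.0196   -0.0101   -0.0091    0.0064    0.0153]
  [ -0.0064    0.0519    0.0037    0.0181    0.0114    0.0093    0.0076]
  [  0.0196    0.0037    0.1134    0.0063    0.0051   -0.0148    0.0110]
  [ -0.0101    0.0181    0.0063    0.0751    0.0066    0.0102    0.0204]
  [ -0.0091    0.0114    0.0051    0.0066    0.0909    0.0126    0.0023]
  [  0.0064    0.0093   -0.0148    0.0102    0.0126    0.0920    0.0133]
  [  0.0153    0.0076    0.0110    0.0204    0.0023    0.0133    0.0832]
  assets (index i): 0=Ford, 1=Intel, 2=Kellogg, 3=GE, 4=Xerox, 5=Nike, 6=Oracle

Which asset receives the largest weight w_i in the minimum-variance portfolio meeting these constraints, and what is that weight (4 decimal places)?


x=Σ⁻¹μ = [1.5414  -0.3555  -0.1371  2.2417  0.6246  1.1054  1.4274]
y=Σ⁻¹𝟙 = [10.3072  13.5373  6.2443  7.9315  8.3067  7.0842  4.7548]
a=μᵀx=1.144851  b=𝟙ᵀx=6.447800  c=𝟙ᵀy=58.166055  D=ac−b²=25.017322
λ₁=(c·0.135−b)/D = (58.166055·0.135−6.447800)/25.017322 = 0.056146
λ₂=(a−b·0.135)/D = (1.144851−6.447800·0.135)/25.017322 = 0.010968
w* = 0.056146·x + 0.010968·y:
  w_0 = 0.056146·1.5414 + 0.010968·10.3072 = 0.1996  (Ford)
  w_1 = 0.056146·-0.3555 + 0.010968·13.5373 = 0.1285  (Intel)
  w_2 = 0.056146·-0.1371 + 0.010968·6.2443 = 0.0608  (Kellogg)
  w_3 = 0.056146·2.2417 + 0.010968·7.9315 = 0.2129  (GE)
  w_4 = 0.056146·0.6246 + 0.010968·8.3067 = 0.1262  (Xerox)
  w_5 = 0.056146·1.1054 + 0.010968·7.0842 = 0.1398  (Nike)
  w_6 = 0.056146·1.4274 + 0.010968·4.7548 = 0.1323  (Oracle)
Σw_i=1.0000  μᵀw=0.1350
σ²=wᵀΣw=λ₁·μ_p+λ₂ = 0.056146·0.135 + 0.010968 = 0.018548 ≈ 0.0185

GE (0.2129)


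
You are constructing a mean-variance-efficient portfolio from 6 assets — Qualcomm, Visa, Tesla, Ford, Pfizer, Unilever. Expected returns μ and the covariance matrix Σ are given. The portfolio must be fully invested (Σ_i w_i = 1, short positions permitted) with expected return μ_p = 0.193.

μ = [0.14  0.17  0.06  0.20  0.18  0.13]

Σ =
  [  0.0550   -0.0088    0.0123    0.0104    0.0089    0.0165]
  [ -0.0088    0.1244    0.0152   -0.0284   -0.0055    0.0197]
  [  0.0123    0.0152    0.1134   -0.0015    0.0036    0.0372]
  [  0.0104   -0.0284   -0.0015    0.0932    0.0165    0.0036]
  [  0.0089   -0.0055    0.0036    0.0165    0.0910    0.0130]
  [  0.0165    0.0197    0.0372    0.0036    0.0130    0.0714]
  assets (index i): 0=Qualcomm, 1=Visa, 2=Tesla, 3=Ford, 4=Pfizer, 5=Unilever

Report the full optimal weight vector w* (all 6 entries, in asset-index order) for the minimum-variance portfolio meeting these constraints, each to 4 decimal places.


g=Σ⁻¹μ = [2.1035  2.0364  -0.1428  2.2591  1.4237  0.4741]
h=Σ⁻¹𝟙 = [14.5846  10.8305  4.6021  11.0091  7.5652  3.3167]
a=μᵀg=1.401815  b=𝟙ᵀg=8.153879  c=𝟙ᵀh=51.908215  D=ac−b²=6.279970
λ₁=(c·0.193−b)/D = (51.908215·0.193−8.153879)/6.279970 = 0.296881
λ₂=(a−b·0.193)/D = (1.401815−8.153879·0.193)/6.279970 = -0.027370
w* = 0.296881·g + -0.027370·h:
  w_0 = 0.296881·2.1035 + -0.027370·14.5846 = 0.2253  (Qualcomm)
  w_1 = 0.296881·2.0364 + -0.027370·10.8305 = 0.3081  (Visa)
  w_2 = 0.296881·-0.1428 + -0.027370·4.6021 = -0.1684  (Tesla)
  w_3 = 0.296881·2.2591 + -0.027370·11.0091 = 0.3694  (Ford)
  w_4 = 0.296881·1.4237 + -0.027370·7.5652 = 0.2156  (Pfizer)
  w_5 = 0.296881·0.4741 + -0.027370·3.3167 = 0.0500  (Unilever)
Σw_i=1.0000  μᵀw=0.1930
σ²=wᵀΣw=λ₁·μ_p+λ₂ = 0.296881·0.193 + -0.027370 = 0.029928 ≈ 0.0299

0.2253  0.3081  -0.1684  0.3694  0.2156  0.0500


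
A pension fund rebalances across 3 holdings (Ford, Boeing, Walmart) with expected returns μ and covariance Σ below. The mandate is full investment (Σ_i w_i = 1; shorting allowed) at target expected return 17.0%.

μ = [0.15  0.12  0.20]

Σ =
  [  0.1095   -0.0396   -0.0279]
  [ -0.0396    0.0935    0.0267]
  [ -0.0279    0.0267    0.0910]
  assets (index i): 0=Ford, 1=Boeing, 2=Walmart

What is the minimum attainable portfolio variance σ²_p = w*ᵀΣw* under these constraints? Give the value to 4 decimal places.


0.0279

u=Σ⁻¹μ = [2.6145  1.6745  2.5081]
v=Σ⁻¹𝟙 = [17.5083  14.6686  12.0531]
a=μᵀu=1.094730  b=𝟙ᵀu=6.797084  c=𝟙ᵀv=44.229913  D=ac−b²=2.219473
λ₁=(c·0.170−b)/D = (44.229913·0.170−6.797084)/2.219473 = 0.325303
λ₂=(a−b·0.170)/D = (1.094730−6.797084·0.170)/2.219473 = -0.027382
w* = 0.325303·u + -0.027382·v:
  w_0 = 0.325303·2.6145 + -0.027382·17.5083 = 0.3711  (Ford)
  w_1 = 0.325303·1.6745 + -0.027382·14.6686 = 0.1431  (Boeing)
  w_2 = 0.325303·2.5081 + -0.027382·12.0531 = 0.4858  (Walmart)
Σw_i=1.0000  μᵀw=0.1700
σ²=wᵀΣw=λ₁·μ_p+λ₂ = 0.325303·0.170 + -0.027382 = 0.027919 ≈ 0.0279


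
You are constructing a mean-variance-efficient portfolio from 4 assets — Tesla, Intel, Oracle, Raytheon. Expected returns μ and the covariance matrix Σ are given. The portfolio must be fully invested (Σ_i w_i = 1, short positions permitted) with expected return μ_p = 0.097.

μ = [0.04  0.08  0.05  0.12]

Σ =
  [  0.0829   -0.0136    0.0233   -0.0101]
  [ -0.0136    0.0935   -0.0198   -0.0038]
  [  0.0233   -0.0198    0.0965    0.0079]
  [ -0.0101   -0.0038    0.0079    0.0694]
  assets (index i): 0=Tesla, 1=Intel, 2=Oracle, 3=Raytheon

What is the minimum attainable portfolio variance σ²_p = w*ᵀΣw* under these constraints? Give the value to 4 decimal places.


x=Σ⁻¹μ = [0.7792  1.1313  0.4100  1.8578]
y=Σ⁻¹𝟙 = [14.0908  15.2617  8.7576  16.2986]
a=μᵀx=0.365105  b=𝟙ᵀx=4.178284  c=𝟙ᵀy=54.408702  D=ac−b²=2.406832
λ₁=(c·0.097−b)/D = (54.408702·0.097−4.178284)/2.406832 = 0.456766
λ₂=(a−b·0.097)/D = (0.365105−4.178284·0.097)/2.406832 = -0.016698
w* = 0.456766·x + -0.016698·y:
  w_0 = 0.456766·0.7792 + -0.016698·14.0908 = 0.1206  (Tesla)
  w_1 = 0.456766·1.1313 + -0.016698·15.2617 = 0.2619  (Intel)
  w_2 = 0.456766·0.4100 + -0.016698·8.7576 = 0.0411  (Oracle)
  w_3 = 0.456766·1.8578 + -0.016698·16.2986 = 0.5764  (Raytheon)
Σw_i=1.0000  μᵀw=0.0970
σ²=wᵀΣw=λ₁·μ_p+λ₂ = 0.456766·0.097 + -0.016698 = 0.027609 ≈ 0.0276

0.0276


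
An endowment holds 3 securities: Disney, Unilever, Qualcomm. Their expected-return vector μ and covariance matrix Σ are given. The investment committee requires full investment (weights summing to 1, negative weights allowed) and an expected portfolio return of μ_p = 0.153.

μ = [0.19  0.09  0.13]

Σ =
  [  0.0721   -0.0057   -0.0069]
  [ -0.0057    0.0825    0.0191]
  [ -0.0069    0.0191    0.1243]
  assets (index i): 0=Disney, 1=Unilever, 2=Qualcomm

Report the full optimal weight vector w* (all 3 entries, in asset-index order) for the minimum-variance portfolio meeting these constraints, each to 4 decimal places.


x=Σ⁻¹μ = [2.8175  1.0444  1.0418]
y=Σ⁻¹𝟙 = [15.4642  11.5388  7.1304]
a=μᵀx=0.764749  b=𝟙ᵀx=4.903656  c=𝟙ᵀy=34.133505  D=ac−b²=2.057739
λ₁=(c·0.153−b)/D = (34.133505·0.153−4.903656)/2.057739 = 0.154913
λ₂=(a−b·0.153)/D = (0.764749−4.903656·0.153)/2.057739 = 0.007042
w* = 0.154913·x + 0.007042·y:
  w_0 = 0.154913·2.8175 + 0.007042·15.4642 = 0.5454  (Disney)
  w_1 = 0.154913·1.0444 + 0.007042·11.5388 = 0.2430  (Unilever)
  w_2 = 0.154913·1.0418 + 0.007042·7.1304 = 0.2116  (Qualcomm)
Σw_i=1.0000  μᵀw=0.1530
σ²=wᵀΣw=λ₁·μ_p+λ₂ = 0.154913·0.153 + 0.007042 = 0.030743 ≈ 0.0307

0.5454  0.2430  0.2116


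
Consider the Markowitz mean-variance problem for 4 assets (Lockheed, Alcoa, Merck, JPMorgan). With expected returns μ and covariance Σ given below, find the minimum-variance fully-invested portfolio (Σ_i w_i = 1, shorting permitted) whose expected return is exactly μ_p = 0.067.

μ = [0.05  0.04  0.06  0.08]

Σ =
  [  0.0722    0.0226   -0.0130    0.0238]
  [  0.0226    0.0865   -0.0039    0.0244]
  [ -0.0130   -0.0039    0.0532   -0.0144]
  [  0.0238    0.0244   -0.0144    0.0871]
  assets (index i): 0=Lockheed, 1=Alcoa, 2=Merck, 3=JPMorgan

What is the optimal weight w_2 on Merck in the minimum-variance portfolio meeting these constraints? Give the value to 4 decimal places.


g=Σ⁻¹μ = [0.6195  0.0943  1.5512  0.9792]
h=Σ⁻¹𝟙 = [12.9929  6.3952  25.2316  10.3107]
a=μᵀg=0.206157  b=𝟙ᵀg=3.244205  c=𝟙ᵀh=54.930391  D=ac−b²=0.799391
λ₁=(c·0.067−b)/D = (54.930391·0.067−3.244205)/0.799391 = 0.545579
λ₂=(a−b·0.067)/D = (0.206157−3.244205·0.067)/0.799391 = -0.014017
w* = 0.545579·g + -0.014017·h:
  w_0 = 0.545579·0.6195 + -0.014017·12.9929 = 0.1559  (Lockheed)
  w_1 = 0.545579·0.0943 + -0.014017·6.3952 = -0.0382  (Alcoa)
  w_2 = 0.545579·1.5512 + -0.014017·25.2316 = 0.4926  (Merck)
  w_3 = 0.545579·0.9792 + -0.014017·10.3107 = 0.3897  (JPMorgan)
Σw_i=1.0000  μᵀw=0.0670
σ²=wᵀΣw=λ₁·μ_p+λ₂ = 0.545579·0.067 + -0.014017 = 0.022537 ≈ 0.0225

0.4926


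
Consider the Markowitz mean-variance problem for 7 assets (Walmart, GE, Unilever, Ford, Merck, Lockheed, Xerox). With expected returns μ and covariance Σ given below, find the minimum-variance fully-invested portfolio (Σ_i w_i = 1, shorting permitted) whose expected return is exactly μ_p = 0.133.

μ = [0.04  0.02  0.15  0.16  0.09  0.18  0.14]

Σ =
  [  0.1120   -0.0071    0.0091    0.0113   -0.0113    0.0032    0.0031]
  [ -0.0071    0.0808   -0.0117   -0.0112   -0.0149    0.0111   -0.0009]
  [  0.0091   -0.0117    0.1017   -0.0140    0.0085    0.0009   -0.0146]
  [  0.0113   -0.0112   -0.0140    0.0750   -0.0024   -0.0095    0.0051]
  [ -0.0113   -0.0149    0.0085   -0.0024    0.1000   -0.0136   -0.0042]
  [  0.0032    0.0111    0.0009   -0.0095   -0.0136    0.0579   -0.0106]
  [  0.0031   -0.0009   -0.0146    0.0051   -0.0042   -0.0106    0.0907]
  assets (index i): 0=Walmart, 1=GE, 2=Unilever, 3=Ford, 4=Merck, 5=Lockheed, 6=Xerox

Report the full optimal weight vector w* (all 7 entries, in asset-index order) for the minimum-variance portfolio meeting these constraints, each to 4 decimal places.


x=Σ⁻¹μ = [-0.1121  0.7080  2.1534  3.0885  1.5567  4.2383  2.2948]
y=Σ⁻¹𝟙 = [7.4295  17.9666  14.6520  20.0404  16.5702  23.2364  15.6643]
a=μᵀx=2.051124  b=𝟙ᵀx=13.927635  c=𝟙ᵀy=115.559236  D=ac−b²=43.047258
λ₁=(c·0.133−b)/D = (115.559236·0.133−13.927635)/43.047258 = 0.033492
λ₂=(a−b·0.133)/D = (2.051124−13.927635·0.133)/43.047258 = 0.004617
w* = 0.033492·x + 0.004617·y:
  w_0 = 0.033492·-0.1121 + 0.004617·7.4295 = 0.0305  (Walmart)
  w_1 = 0.033492·0.7080 + 0.004617·17.9666 = 0.1067  (GE)
  w_2 = 0.033492·2.1534 + 0.004617·14.6520 = 0.1398  (Unilever)
  w_3 = 0.033492·3.0885 + 0.004617·20.0404 = 0.1960  (Ford)
  w_4 = 0.033492·1.5567 + 0.004617·16.5702 = 0.1286  (Merck)
  w_5 = 0.033492·4.2383 + 0.004617·23.2364 = 0.2492  (Lockheed)
  w_6 = 0.033492·2.2948 + 0.004617·15.6643 = 0.1492  (Xerox)
Σw_i=1.0000  μᵀw=0.1330
σ²=wᵀΣw=λ₁·μ_p+λ₂ = 0.033492·0.133 + 0.004617 = 0.009071 ≈ 0.0091

0.0305  0.1067  0.1398  0.1960  0.1286  0.2492  0.1492


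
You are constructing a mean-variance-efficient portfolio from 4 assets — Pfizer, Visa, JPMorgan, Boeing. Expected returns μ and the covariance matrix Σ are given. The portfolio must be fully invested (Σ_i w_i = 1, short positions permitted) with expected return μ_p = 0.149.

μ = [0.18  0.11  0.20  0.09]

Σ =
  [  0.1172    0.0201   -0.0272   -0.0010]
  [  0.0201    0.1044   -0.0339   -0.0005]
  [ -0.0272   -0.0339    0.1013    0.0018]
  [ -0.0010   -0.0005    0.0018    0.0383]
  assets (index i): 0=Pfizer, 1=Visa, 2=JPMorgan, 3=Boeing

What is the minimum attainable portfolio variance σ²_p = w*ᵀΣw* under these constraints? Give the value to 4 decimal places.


x=Σ⁻¹μ = [1.9706  1.6659  3.0204  2.2811]
y=Σ⁻¹𝟙 = [10.3539  13.0905  16.5746  25.7719]
a=μᵀx=1.347342  b=𝟙ᵀx=8.938058  c=𝟙ᵀy=65.790983  D=ac−b²=8.754098
λ₁=(c·0.149−b)/D = (65.790983·0.149−8.938058)/8.754098 = 0.098788
λ₂=(a−b·0.149)/D = (1.347342−8.938058·0.149)/8.754098 = 0.001779
w* = 0.098788·x + 0.001779·y:
  w_0 = 0.098788·1.9706 + 0.001779·10.3539 = 0.2131  (Pfizer)
  w_1 = 0.098788·1.6659 + 0.001779·13.0905 = 0.1879  (Visa)
  w_2 = 0.098788·3.0204 + 0.001779·16.5746 = 0.3279  (JPMorgan)
  w_3 = 0.098788·2.2811 + 0.001779·25.7719 = 0.2712  (Boeing)
Σw_i=1.0000  μᵀw=0.1490
σ²=wᵀΣw=λ₁·μ_p+λ₂ = 0.098788·0.149 + 0.001779 = 0.016498 ≈ 0.0165

0.0165


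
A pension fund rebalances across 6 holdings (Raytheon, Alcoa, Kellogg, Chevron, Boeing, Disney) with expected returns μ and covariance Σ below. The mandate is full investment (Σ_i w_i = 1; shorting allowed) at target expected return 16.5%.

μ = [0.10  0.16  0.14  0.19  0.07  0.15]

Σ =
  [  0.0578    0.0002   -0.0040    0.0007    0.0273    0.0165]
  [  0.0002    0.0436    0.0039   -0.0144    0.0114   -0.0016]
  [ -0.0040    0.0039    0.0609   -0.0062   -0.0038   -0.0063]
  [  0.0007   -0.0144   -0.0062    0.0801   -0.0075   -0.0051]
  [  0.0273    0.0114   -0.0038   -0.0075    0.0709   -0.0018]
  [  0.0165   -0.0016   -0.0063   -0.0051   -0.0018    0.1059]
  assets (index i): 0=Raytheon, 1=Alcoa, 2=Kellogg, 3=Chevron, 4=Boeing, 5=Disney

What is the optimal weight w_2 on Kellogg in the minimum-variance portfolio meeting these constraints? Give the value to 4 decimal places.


0.1776

x=Σ⁻¹μ = [1.2323  4.5634  2.6349  3.5204  0.3339  1.6253]
y=Σ⁻¹𝟙 = [11.0258  25.7779  19.1745  20.0212  9.1230  10.3744]
a=μᵀx=2.158309  b=𝟙ᵀx=13.910270  c=𝟙ᵀy=95.496810  D=ac−b²=12.615988
λ₁=(c·0.165−b)/D = (95.496810·0.165−13.910270)/12.615988 = 0.146378
λ₂=(a−b·0.165)/D = (2.158309−13.910270·0.165)/12.615988 = -0.010850
w* = 0.146378·x + -0.010850·y:
  w_0 = 0.146378·1.2323 + -0.010850·11.0258 = 0.0608  (Raytheon)
  w_1 = 0.146378·4.5634 + -0.010850·25.7779 = 0.3883  (Alcoa)
  w_2 = 0.146378·2.6349 + -0.010850·19.1745 = 0.1776  (Kellogg)
  w_3 = 0.146378·3.5204 + -0.010850·20.0212 = 0.2981  (Chevron)
  w_4 = 0.146378·0.3339 + -0.010850·9.1230 = -0.0501  (Boeing)
  w_5 = 0.146378·1.6253 + -0.010850·10.3744 = 0.1253  (Disney)
Σw_i=1.0000  μᵀw=0.1650
σ²=wᵀΣw=λ₁·μ_p+λ₂ = 0.146378·0.165 + -0.010850 = 0.013302 ≈ 0.0133


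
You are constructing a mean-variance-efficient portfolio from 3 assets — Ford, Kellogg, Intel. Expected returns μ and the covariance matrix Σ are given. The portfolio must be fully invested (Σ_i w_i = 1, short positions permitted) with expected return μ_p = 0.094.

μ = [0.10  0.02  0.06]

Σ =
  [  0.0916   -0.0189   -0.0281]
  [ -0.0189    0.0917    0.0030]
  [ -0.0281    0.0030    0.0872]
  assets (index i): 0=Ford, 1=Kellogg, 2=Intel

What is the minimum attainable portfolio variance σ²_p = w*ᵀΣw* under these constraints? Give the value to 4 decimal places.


0.0503

u=Σ⁻¹μ = [1.5544  0.5001  1.1718]
v=Σ⁻¹𝟙 = [19.1222  14.2856  17.1385]
a=μᵀu=0.235743  b=𝟙ᵀu=3.226238  c=𝟙ᵀv=50.546289  D=ac−b²=1.507330
λ₁=(c·0.094−b)/D = (50.546289·0.094−3.226238)/1.507330 = 1.011798
λ₂=(a−b·0.094)/D = (0.235743−3.226238·0.094)/1.507330 = -0.044797
w* = 1.011798·u + -0.044797·v:
  w_0 = 1.011798·1.5544 + -0.044797·19.1222 = 0.7161  (Ford)
  w_1 = 1.011798·0.5001 + -0.044797·14.2856 = -0.1339  (Kellogg)
  w_2 = 1.011798·1.1718 + -0.044797·17.1385 = 0.4178  (Intel)
Σw_i=1.0000  μᵀw=0.0940
σ²=wᵀΣw=λ₁·μ_p+λ₂ = 1.011798·0.094 + -0.044797 = 0.050312 ≈ 0.0503


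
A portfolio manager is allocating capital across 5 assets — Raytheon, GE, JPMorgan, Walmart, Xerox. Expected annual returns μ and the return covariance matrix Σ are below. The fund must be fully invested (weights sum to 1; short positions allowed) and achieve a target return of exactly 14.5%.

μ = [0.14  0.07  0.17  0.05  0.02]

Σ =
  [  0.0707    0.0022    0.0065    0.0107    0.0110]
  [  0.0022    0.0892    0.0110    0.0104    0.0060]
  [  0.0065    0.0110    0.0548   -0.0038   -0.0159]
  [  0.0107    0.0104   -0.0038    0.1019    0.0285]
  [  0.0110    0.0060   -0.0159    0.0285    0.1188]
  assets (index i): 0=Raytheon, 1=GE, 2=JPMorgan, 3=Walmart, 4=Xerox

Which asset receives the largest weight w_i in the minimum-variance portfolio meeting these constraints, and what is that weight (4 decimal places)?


JPMorgan (0.5660)

u=Σ⁻¹μ = [1.6001  0.3218  2.9640  0.3090  0.3265]
v=Σ⁻¹𝟙 = [10.0021  7.4096  18.3504  6.4464  8.0267]
a=μᵀu=0.772396  b=𝟙ᵀu=5.521391  c=𝟙ᵀv=50.235205  D=ac−b²=8.315740
λ₁=(c·0.145−b)/D = (50.235205·0.145−5.521391)/8.315740 = 0.211973
λ₂=(a−b·0.145)/D = (0.772396−5.521391·0.145)/8.315740 = -0.003392
w* = 0.211973·u + -0.003392·v:
  w_0 = 0.211973·1.6001 + -0.003392·10.0021 = 0.3053  (Raytheon)
  w_1 = 0.211973·0.3218 + -0.003392·7.4096 = 0.0431  (GE)
  w_2 = 0.211973·2.9640 + -0.003392·18.3504 = 0.5660  (JPMorgan)
  w_3 = 0.211973·0.3090 + -0.003392·6.4464 = 0.0436  (Walmart)
  w_4 = 0.211973·0.3265 + -0.003392·8.0267 = 0.0420  (Xerox)
Σw_i=1.0000  μᵀw=0.1450
σ²=wᵀΣw=λ₁·μ_p+λ₂ = 0.211973·0.145 + -0.003392 = 0.027344 ≈ 0.0273


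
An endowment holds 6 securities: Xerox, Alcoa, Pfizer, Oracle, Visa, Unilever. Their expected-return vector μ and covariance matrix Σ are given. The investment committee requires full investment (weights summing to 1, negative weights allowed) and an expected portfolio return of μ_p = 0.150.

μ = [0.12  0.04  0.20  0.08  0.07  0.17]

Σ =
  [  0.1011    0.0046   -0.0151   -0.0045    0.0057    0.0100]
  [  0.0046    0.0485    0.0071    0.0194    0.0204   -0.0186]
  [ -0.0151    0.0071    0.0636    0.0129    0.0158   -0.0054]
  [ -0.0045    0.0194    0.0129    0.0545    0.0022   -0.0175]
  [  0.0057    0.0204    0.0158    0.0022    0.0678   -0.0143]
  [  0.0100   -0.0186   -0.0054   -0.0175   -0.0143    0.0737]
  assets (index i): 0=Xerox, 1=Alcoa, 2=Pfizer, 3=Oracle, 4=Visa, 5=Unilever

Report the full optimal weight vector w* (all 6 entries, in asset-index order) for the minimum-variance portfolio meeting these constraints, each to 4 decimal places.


p=Σ⁻¹μ = [1.3868  0.4760  3.2023  1.5830  0.6005  2.9656]
q=Σ⁻¹𝟙 = [8.7995  15.2324  11.7103  17.9782  11.0691  23.4935]
a=μᵀp=1.498758  b=𝟙ᵀp=10.214284  c=𝟙ᵀq=88.282964  D=ac−b²=27.983222
λ₁=(c·0.150−b)/D = (88.282964·0.150−10.214284)/27.983222 = 0.108213
λ₂=(a−b·0.150)/D = (1.498758−10.214284·0.150)/27.983222 = -0.001193
w* = 0.108213·p + -0.001193·q:
  w_0 = 0.108213·1.3868 + -0.001193·8.7995 = 0.1396  (Xerox)
  w_1 = 0.108213·0.4760 + -0.001193·15.2324 = 0.0333  (Alcoa)
  w_2 = 0.108213·3.2023 + -0.001193·11.7103 = 0.3326  (Pfizer)
  w_3 = 0.108213·1.5830 + -0.001193·17.9782 = 0.1499  (Oracle)
  w_4 = 0.108213·0.6005 + -0.001193·11.0691 = 0.0518  (Visa)
  w_5 = 0.108213·2.9656 + -0.001193·23.4935 = 0.2929  (Unilever)
Σw_i=1.0000  μᵀw=0.1500
σ²=wᵀΣw=λ₁·μ_p+λ₂ = 0.108213·0.150 + -0.001193 = 0.015039 ≈ 0.0150

0.1396  0.0333  0.3326  0.1499  0.0518  0.2929


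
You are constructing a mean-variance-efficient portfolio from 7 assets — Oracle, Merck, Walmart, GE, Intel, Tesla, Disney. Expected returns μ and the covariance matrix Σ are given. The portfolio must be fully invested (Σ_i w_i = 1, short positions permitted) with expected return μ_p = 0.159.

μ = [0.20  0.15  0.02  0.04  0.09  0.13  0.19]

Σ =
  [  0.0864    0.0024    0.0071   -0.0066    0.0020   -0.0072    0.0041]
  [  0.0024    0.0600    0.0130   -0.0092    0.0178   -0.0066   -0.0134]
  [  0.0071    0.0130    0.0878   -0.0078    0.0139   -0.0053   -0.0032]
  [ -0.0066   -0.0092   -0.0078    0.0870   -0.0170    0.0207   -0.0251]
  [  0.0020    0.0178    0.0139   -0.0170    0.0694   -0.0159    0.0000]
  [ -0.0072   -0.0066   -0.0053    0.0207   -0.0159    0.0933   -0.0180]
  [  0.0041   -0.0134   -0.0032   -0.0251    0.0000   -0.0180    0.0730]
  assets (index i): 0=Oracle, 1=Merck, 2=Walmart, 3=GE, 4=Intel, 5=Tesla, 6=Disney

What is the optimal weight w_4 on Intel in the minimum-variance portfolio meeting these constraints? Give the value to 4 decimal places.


g=Σ⁻¹μ = [2.3478  3.5958  -0.2328  1.9524  1.3976  2.4698  4.4010]
h=Σ⁻¹𝟙 = [11.6546  21.4318  8.8370  23.1014  16.3575  16.9886  29.4976]
a=μᵀg=2.365433  b=𝟙ᵀg=15.931721  c=𝟙ᵀh=127.868591  D=ac−b²=48.644903
λ₁=(c·0.159−b)/D = (127.868591·0.159−15.931721)/48.644903 = 0.090439
λ₂=(a−b·0.159)/D = (2.365433−15.931721·0.159)/48.644903 = -0.003448
w* = 0.090439·g + -0.003448·h:
  w_0 = 0.090439·2.3478 + -0.003448·11.6546 = 0.1722  (Oracle)
  w_1 = 0.090439·3.5958 + -0.003448·21.4318 = 0.2513  (Merck)
  w_2 = 0.090439·-0.2328 + -0.003448·8.8370 = -0.0515  (Walmart)
  w_3 = 0.090439·1.9524 + -0.003448·23.1014 = 0.0969  (GE)
  w_4 = 0.090439·1.3976 + -0.003448·16.3575 = 0.0700  (Intel)
  w_5 = 0.090439·2.4698 + -0.003448·16.9886 = 0.1648  (Tesla)
  w_6 = 0.090439·4.4010 + -0.003448·29.4976 = 0.2963  (Disney)
Σw_i=1.0000  μᵀw=0.1590
σ²=wᵀΣw=λ₁·μ_p+λ₂ = 0.090439·0.159 + -0.003448 = 0.010932 ≈ 0.0109

0.0700


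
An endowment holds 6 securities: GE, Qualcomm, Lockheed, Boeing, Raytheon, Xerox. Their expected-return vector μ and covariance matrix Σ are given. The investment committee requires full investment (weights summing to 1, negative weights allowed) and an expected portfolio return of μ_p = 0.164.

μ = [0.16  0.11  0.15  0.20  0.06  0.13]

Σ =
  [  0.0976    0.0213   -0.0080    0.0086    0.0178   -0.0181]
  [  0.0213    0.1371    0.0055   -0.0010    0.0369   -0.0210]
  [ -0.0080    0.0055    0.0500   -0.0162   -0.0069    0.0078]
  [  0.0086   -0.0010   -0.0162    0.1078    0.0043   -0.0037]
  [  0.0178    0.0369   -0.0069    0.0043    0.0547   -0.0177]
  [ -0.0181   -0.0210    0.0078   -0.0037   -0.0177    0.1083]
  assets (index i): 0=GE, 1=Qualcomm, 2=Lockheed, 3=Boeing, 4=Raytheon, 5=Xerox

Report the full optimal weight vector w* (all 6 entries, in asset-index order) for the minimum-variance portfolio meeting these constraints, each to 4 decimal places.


p=Σ⁻¹μ = [1.7677  0.3239  3.9103  2.3133  1.1122  1.5378]
q=Σ⁻¹𝟙 = [9.6715  1.2013  26.1751  12.0632  20.8919  13.0243]
a=μᵀp=1.634311  b=𝟙ᵀp=10.965162  c=𝟙ᵀq=83.027300  D=ac−b²=15.457619
λ₁=(c·0.164−b)/D = (83.027300·0.164−10.965162)/15.457619 = 0.171522
λ₂=(a−b·0.164)/D = (1.634311−10.965162·0.164)/15.457619 = -0.010608
w* = 0.171522·p + -0.010608·q:
  w_0 = 0.171522·1.7677 + -0.010608·9.6715 = 0.2006  (GE)
  w_1 = 0.171522·0.3239 + -0.010608·1.2013 = 0.0428  (Qualcomm)
  w_2 = 0.171522·3.9103 + -0.010608·26.1751 = 0.3930  (Lockheed)
  w_3 = 0.171522·2.3133 + -0.010608·12.0632 = 0.2688  (Boeing)
  w_4 = 0.171522·1.1122 + -0.010608·20.8919 = -0.0309  (Raytheon)
  w_5 = 0.171522·1.5378 + -0.010608·13.0243 = 0.1256  (Xerox)
Σw_i=1.0000  μᵀw=0.1640
σ²=wᵀΣw=λ₁·μ_p+λ₂ = 0.171522·0.164 + -0.010608 = 0.017521 ≈ 0.0175

0.2006  0.0428  0.3930  0.2688  -0.0309  0.1256


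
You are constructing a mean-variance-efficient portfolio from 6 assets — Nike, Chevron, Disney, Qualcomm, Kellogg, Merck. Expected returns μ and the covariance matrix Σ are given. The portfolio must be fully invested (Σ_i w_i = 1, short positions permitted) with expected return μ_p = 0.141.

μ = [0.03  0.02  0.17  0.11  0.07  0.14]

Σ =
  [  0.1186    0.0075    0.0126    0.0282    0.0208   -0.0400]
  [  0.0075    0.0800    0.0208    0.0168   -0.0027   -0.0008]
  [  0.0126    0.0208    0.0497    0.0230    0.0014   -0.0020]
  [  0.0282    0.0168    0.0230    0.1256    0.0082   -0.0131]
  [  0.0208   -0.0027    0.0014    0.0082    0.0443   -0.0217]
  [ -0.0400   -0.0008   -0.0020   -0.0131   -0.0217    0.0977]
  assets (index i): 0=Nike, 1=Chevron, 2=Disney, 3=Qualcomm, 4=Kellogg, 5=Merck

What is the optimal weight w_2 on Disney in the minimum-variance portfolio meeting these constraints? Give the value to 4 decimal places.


0.4611

g=Σ⁻¹μ = [0.1431  -0.6512  3.5113  0.3568  2.3372  2.1250]
h=Σ⁻¹𝟙 = [7.6676  8.9303  13.1095  2.9124  28.5840  20.4554]
a=μᵀg=1.088552  b=𝟙ᵀg=7.822266  c=𝟙ᵀh=81.659389  D=ac−b²=27.702602
λ₁=(c·0.141−b)/D = (81.659389·0.141−7.822266)/27.702602 = 0.133262
λ₂=(a−b·0.141)/D = (1.088552−7.822266·0.141)/27.702602 = -0.000519
w* = 0.133262·g + -0.000519·h:
  w_0 = 0.133262·0.1431 + -0.000519·7.6676 = 0.0151  (Nike)
  w_1 = 0.133262·-0.6512 + -0.000519·8.9303 = -0.0914  (Chevron)
  w_2 = 0.133262·3.5113 + -0.000519·13.1095 = 0.4611  (Disney)
  w_3 = 0.133262·0.3568 + -0.000519·2.9124 = 0.0460  (Qualcomm)
  w_4 = 0.133262·2.3372 + -0.000519·28.5840 = 0.2966  (Kellogg)
  w_5 = 0.133262·2.1250 + -0.000519·20.4554 = 0.2726  (Merck)
Σw_i=1.0000  μᵀw=0.1410
σ²=wᵀΣw=λ₁·μ_p+λ₂ = 0.133262·0.141 + -0.000519 = 0.018271 ≈ 0.0183


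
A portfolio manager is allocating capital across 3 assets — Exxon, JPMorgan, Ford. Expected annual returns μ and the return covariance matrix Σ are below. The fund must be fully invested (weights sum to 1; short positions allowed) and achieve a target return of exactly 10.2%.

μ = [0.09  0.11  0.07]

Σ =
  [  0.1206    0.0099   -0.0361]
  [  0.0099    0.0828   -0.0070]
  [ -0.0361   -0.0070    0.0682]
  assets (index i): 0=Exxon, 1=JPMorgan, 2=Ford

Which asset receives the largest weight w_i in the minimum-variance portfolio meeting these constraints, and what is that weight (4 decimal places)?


u=Σ⁻¹μ = [1.1701  1.3394  1.7832]
v=Σ⁻¹𝟙 = [14.3145  12.3531  23.5077]
a=μᵀu=0.377465  b=𝟙ᵀu=4.292694  c=𝟙ᵀv=50.175397  D=ac−b²=0.512230
λ₁=(c·0.102−b)/D = (50.175397·0.102−4.292694)/0.512230 = 1.610988
λ₂=(a−b·0.102)/D = (0.377465−4.292694·0.102)/0.512230 = -0.117896
w* = 1.610988·u + -0.117896·v:
  w_0 = 1.610988·1.1701 + -0.117896·14.3145 = 0.1974  (Exxon)
  w_1 = 1.610988·1.3394 + -0.117896·12.3531 = 0.7013  (JPMorgan)
  w_2 = 1.610988·1.7832 + -0.117896·23.5077 = 0.1013  (Ford)
Σw_i=1.0000  μᵀw=0.1020
σ²=wᵀΣw=λ₁·μ_p+λ₂ = 1.610988·0.102 + -0.117896 = 0.046425 ≈ 0.0464

JPMorgan (0.7013)


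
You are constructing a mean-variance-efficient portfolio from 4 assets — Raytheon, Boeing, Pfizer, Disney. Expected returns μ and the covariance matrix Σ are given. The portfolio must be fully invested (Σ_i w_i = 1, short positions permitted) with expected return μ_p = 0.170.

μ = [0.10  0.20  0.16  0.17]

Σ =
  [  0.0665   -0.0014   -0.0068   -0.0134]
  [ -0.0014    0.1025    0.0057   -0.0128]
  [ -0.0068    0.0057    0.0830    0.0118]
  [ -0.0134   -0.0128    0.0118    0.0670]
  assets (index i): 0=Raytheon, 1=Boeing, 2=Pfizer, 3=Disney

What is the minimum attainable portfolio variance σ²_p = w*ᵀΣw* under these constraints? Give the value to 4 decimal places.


0.0216

p=Σ⁻¹μ = [2.3472  2.2963  1.5103  3.1795]
q=Σ⁻¹𝟙 = [20.2455  11.9005  10.1222  19.4653]
a=μᵀp=1.476145  b=𝟙ᵀp=9.333311  c=𝟙ᵀq=61.733555  D=ac−b²=4.016990
λ₁=(c·0.170−b)/D = (61.733555·0.170−9.333311)/4.016990 = 0.289120
λ₂=(a−b·0.170)/D = (1.476145−9.333311·0.170)/4.016990 = -0.027513
w* = 0.289120·p + -0.027513·q:
  w_0 = 0.289120·2.3472 + -0.027513·20.2455 = 0.1216  (Raytheon)
  w_1 = 0.289120·2.2963 + -0.027513·11.9005 = 0.3365  (Boeing)
  w_2 = 0.289120·1.5103 + -0.027513·10.1222 = 0.1582  (Pfizer)
  w_3 = 0.289120·3.1795 + -0.027513·19.4653 = 0.3837  (Disney)
Σw_i=1.0000  μᵀw=0.1700
σ²=wᵀΣw=λ₁·μ_p+λ₂ = 0.289120·0.170 + -0.027513 = 0.021638 ≈ 0.0216


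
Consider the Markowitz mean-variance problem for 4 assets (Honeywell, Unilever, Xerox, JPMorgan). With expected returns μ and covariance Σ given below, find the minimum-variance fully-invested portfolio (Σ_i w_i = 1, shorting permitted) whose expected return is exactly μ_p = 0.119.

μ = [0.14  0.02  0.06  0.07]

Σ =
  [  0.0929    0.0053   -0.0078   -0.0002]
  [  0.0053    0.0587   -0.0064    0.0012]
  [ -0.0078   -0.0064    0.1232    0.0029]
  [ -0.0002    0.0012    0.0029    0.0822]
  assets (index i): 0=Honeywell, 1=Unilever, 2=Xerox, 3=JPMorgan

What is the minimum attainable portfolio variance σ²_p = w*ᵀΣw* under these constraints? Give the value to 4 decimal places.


u=Σ⁻¹μ = [1.5432  0.2474  0.5780  0.8313]
v=Σ⁻¹𝟙 = [10.6157  16.8638  9.3916  11.6138]
a=μᵀu=0.313870  b=𝟙ᵀu=3.199938  c=𝟙ᵀv=48.484943  D=ac−b²=4.978346
λ₁=(c·0.119−b)/D = (48.484943·0.119−3.199938)/4.978346 = 0.516190
λ₂=(a−b·0.119)/D = (0.313870−3.199938·0.119)/4.978346 = -0.013443
w* = 0.516190·u + -0.013443·v:
  w_0 = 0.516190·1.5432 + -0.013443·10.6157 = 0.6539  (Honeywell)
  w_1 = 0.516190·0.2474 + -0.013443·16.8638 = -0.0990  (Unilever)
  w_2 = 0.516190·0.5780 + -0.013443·9.3916 = 0.1721  (Xerox)
  w_3 = 0.516190·0.8313 + -0.013443·11.6138 = 0.2730  (JPMorgan)
Σw_i=1.0000  μᵀw=0.1190
σ²=wᵀΣw=λ₁·μ_p+λ₂ = 0.516190·0.119 + -0.013443 = 0.047984 ≈ 0.0480

0.0480


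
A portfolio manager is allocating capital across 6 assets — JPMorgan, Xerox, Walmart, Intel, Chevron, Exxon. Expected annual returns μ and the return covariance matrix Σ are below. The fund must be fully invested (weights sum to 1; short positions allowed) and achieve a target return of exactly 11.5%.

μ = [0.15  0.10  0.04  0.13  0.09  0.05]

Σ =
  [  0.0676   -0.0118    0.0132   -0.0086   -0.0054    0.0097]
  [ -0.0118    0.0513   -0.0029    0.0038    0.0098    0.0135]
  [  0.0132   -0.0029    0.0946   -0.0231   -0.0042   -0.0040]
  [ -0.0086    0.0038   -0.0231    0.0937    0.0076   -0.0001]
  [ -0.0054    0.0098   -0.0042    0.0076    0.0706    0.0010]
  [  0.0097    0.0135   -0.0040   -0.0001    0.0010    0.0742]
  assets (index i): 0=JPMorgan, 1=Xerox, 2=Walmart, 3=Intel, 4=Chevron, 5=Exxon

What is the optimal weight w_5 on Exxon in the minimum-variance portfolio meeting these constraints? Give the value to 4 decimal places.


0.0082

u=Σ⁻¹μ = [2.8243  2.3419  0.5323  1.5995  1.0267  -0.1044]
v=Σ⁻¹𝟙 = [16.9983  18.6007  13.0103  13.7164  12.0606  8.4280]
a=μᵀu=0.974238  b=𝟙ᵀu=8.220216  c=𝟙ᵀv=82.814348  D=ac−b²=13.108953
λ₁=(c·0.115−b)/D = (82.814348·0.115−8.220216)/13.108953 = 0.099431
λ₂=(a−b·0.115)/D = (0.974238−8.220216·0.115)/13.108953 = 0.002206
w* = 0.099431·u + 0.002206·v:
  w_0 = 0.099431·2.8243 + 0.002206·16.9983 = 0.3183  (JPMorgan)
  w_1 = 0.099431·2.3419 + 0.002206·18.6007 = 0.2739  (Xerox)
  w_2 = 0.099431·0.5323 + 0.002206·13.0103 = 0.0816  (Walmart)
  w_3 = 0.099431·1.5995 + 0.002206·13.7164 = 0.1893  (Intel)
  w_4 = 0.099431·1.0267 + 0.002206·12.0606 = 0.1287  (Chevron)
  w_5 = 0.099431·-0.1044 + 0.002206·8.4280 = 0.0082  (Exxon)
Σw_i=1.0000  μᵀw=0.1150
σ²=wᵀΣw=λ₁·μ_p+λ₂ = 0.099431·0.115 + 0.002206 = 0.013640 ≈ 0.0136


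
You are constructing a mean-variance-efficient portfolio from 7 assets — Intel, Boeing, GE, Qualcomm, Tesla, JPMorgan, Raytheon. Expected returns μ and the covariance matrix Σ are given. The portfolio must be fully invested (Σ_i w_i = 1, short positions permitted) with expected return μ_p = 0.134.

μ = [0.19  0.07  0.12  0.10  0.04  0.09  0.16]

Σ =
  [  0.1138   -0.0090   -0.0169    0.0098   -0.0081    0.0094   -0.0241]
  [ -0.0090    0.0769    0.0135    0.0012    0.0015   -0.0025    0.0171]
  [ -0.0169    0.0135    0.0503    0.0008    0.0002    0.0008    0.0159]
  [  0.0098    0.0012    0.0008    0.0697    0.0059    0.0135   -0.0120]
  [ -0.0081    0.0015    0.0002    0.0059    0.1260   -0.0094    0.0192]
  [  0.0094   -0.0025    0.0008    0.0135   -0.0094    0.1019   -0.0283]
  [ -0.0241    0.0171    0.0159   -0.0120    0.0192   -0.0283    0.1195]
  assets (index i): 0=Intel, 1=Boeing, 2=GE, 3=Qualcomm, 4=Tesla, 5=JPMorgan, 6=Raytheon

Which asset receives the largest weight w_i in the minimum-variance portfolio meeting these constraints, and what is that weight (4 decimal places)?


GE (0.2650)

u=Σ⁻¹μ = [2.2633  0.3669  2.4627  1.1674  0.2106  1.0116  1.7381]
v=Σ⁻¹𝟙 = [12.9795  9.1785  18.3482  11.1373  7.4285  10.5911  9.6641]
a=μᵀu=1.245555  b=𝟙ᵀu=9.220714  c=𝟙ᵀv=79.327237  D=ac−b²=13.784893
λ₁=(c·0.134−b)/D = (79.327237·0.134−9.220714)/13.784893 = 0.102223
λ₂=(a−b·0.134)/D = (1.245555−9.220714·0.134)/13.784893 = 0.000724
w* = 0.102223·u + 0.000724·v:
  w_0 = 0.102223·2.2633 + 0.000724·12.9795 = 0.2408  (Intel)
  w_1 = 0.102223·0.3669 + 0.000724·9.1785 = 0.0441  (Boeing)
  w_2 = 0.102223·2.4627 + 0.000724·18.3482 = 0.2650  (GE)
  w_3 = 0.102223·1.1674 + 0.000724·11.1373 = 0.1274  (Qualcomm)
  w_4 = 0.102223·0.2106 + 0.000724·7.4285 = 0.0269  (Tesla)
  w_5 = 0.102223·1.0116 + 0.000724·10.5911 = 0.1111  (JPMorgan)
  w_6 = 0.102223·1.7381 + 0.000724·9.6641 = 0.1847  (Raytheon)
Σw_i=1.0000  μᵀw=0.1340
σ²=wᵀΣw=λ₁·μ_p+λ₂ = 0.102223·0.134 + 0.000724 = 0.014422 ≈ 0.0144


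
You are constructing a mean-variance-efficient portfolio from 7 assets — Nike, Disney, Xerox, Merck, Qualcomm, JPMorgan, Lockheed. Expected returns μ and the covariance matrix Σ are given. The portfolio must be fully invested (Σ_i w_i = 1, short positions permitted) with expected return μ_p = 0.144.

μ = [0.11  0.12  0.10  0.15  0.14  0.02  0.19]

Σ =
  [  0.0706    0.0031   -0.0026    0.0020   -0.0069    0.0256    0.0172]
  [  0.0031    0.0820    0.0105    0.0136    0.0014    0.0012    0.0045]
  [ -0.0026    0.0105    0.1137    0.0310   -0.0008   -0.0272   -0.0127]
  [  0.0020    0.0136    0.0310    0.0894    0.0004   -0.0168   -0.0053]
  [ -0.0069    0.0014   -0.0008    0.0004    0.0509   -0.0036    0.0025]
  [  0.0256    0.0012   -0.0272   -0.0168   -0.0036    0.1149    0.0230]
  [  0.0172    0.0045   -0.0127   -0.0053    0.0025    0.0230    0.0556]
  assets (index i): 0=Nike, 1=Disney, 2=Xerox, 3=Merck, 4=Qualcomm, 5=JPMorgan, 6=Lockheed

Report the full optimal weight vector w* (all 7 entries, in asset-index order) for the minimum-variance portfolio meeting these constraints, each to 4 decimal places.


0.1146  0.0935  0.0933  0.1309  0.2714  0.0181  0.2782

g=Σ⁻¹μ = [1.0600  0.8702  0.7705  1.3893  2.6898  -0.2652  3.3161]
h=Σ⁻¹𝟙 = [9.8847  7.9924  9.4289  8.6541  20.7692  7.9564  13.0343]
a=μᵀg=1.507804  b=𝟙ᵀg=9.830771  c=𝟙ᵀh=77.720237  D=ac−b²=20.542800
λ₁=(c·0.144−b)/D = (77.720237·0.144−9.830771)/20.542800 = 0.066249
λ₂=(a−b·0.144)/D = (1.507804−9.830771·0.144)/20.542800 = 0.004487
w* = 0.066249·g + 0.004487·h:
  w_0 = 0.066249·1.0600 + 0.004487·9.8847 = 0.1146  (Nike)
  w_1 = 0.066249·0.8702 + 0.004487·7.9924 = 0.0935  (Disney)
  w_2 = 0.066249·0.7705 + 0.004487·9.4289 = 0.0933  (Xerox)
  w_3 = 0.066249·1.3893 + 0.004487·8.6541 = 0.1309  (Merck)
  w_4 = 0.066249·2.6898 + 0.004487·20.7692 = 0.2714  (Qualcomm)
  w_5 = 0.066249·-0.2652 + 0.004487·7.9564 = 0.0181  (JPMorgan)
  w_6 = 0.066249·3.3161 + 0.004487·13.0343 = 0.2782  (Lockheed)
Σw_i=1.0000  μᵀw=0.1440
σ²=wᵀΣw=λ₁·μ_p+λ₂ = 0.066249·0.144 + 0.004487 = 0.014027 ≈ 0.0140


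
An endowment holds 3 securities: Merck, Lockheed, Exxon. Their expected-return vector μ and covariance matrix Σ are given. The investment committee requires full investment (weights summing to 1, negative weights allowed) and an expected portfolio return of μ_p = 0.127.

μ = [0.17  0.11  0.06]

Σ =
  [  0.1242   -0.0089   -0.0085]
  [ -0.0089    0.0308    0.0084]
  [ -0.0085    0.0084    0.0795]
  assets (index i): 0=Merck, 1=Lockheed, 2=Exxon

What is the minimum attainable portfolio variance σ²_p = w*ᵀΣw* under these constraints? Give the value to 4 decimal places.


u=Σ⁻¹μ = [1.6851  3.9162  0.5211]
v=Σ⁻¹𝟙 = [11.1115  32.8710  10.2935]
a=μᵀu=0.748510  b=𝟙ᵀu=6.122372  c=𝟙ᵀv=54.275967  D=ac−b²=3.142648
λ₁=(c·0.127−b)/D = (54.275967·0.127−6.122372)/3.142648 = 0.245231
λ₂=(a−b·0.127)/D = (0.748510−6.122372·0.127)/3.142648 = -0.009238
w* = 0.245231·u + -0.009238·v:
  w_0 = 0.245231·1.6851 + -0.009238·11.1115 = 0.3106  (Merck)
  w_1 = 0.245231·3.9162 + -0.009238·32.8710 = 0.6567  (Lockheed)
  w_2 = 0.245231·0.5211 + -0.009238·10.2935 = 0.0327  (Exxon)
Σw_i=1.0000  μᵀw=0.1270
σ²=wᵀΣw=λ₁·μ_p+λ₂ = 0.245231·0.127 + -0.009238 = 0.021906 ≈ 0.0219

0.0219


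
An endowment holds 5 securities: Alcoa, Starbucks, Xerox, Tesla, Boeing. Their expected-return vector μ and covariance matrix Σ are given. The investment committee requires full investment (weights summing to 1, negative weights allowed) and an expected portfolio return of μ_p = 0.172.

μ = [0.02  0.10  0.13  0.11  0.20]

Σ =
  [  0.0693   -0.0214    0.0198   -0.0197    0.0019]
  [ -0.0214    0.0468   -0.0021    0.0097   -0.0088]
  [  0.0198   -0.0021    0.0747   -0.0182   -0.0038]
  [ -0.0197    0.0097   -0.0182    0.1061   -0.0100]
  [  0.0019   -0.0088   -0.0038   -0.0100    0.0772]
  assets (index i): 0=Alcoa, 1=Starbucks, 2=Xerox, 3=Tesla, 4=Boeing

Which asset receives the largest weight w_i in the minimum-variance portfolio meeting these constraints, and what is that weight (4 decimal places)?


Boeing (0.4846)

g=Σ⁻¹μ = [0.9603  2.9415  2.1252  1.6138  3.2160]
h=Σ⁻¹𝟙 = [25.0832  33.8280  12.2615  14.8574  18.7202]
a=μᵀg=1.410349  b=𝟙ᵀg=10.856796  c=𝟙ᵀh=104.750161  D=ac−b²=29.864264
λ₁=(c·0.172−b)/D = (104.750161·0.172−10.856796)/29.864264 = 0.239759
λ₂=(a−b·0.172)/D = (1.410349−10.856796·0.172)/29.864264 = -0.015303
w* = 0.239759·g + -0.015303·h:
  w_0 = 0.239759·0.9603 + -0.015303·25.0832 = -0.1536  (Alcoa)
  w_1 = 0.239759·2.9415 + -0.015303·33.8280 = 0.1876  (Starbucks)
  w_2 = 0.239759·2.1252 + -0.015303·12.2615 = 0.3219  (Xerox)
  w_3 = 0.239759·1.6138 + -0.015303·14.8574 = 0.1596  (Tesla)
  w_4 = 0.239759·3.2160 + -0.015303·18.7202 = 0.4846  (Boeing)
Σw_i=1.0000  μᵀw=0.1720
σ²=wᵀΣw=λ₁·μ_p+λ₂ = 0.239759·0.172 + -0.015303 = 0.025935 ≈ 0.0259


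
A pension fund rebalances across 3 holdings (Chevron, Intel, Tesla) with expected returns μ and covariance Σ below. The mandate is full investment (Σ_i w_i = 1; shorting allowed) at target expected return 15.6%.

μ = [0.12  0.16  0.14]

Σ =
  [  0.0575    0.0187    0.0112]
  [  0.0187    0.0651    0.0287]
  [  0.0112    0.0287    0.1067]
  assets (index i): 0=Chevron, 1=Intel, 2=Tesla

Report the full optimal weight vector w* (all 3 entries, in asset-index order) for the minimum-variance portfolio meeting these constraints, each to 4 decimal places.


0.0318  0.8318  0.1364

g=Σ⁻¹μ = [1.3809  1.7546  0.6952]
h=Σ⁻¹𝟙 = [13.3596  9.0875  5.5254]
a=μᵀg=0.543774  b=𝟙ᵀg=3.830712  c=𝟙ᵀh=27.972538  D=ac−b²=0.536369
λ₁=(c·0.156−b)/D = (27.972538·0.156−3.830712)/0.536369 = 0.993725
λ₂=(a−b·0.156)/D = (0.543774−3.830712·0.156)/0.536369 = -0.100337
w* = 0.993725·g + -0.100337·h:
  w_0 = 0.993725·1.3809 + -0.100337·13.3596 = 0.0318  (Chevron)
  w_1 = 0.993725·1.7546 + -0.100337·9.0875 = 0.8318  (Intel)
  w_2 = 0.993725·0.6952 + -0.100337·5.5254 = 0.1364  (Tesla)
Σw_i=1.0000  μᵀw=0.1560
σ²=wᵀΣw=λ₁·μ_p+λ₂ = 0.993725·0.156 + -0.100337 = 0.054684 ≈ 0.0547
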